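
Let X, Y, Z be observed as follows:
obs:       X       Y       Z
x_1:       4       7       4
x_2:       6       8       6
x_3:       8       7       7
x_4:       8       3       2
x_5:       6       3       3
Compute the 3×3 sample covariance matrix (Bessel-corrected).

Step 1 — column means:
  mean(X) = (4 + 6 + 8 + 8 + 6) / 5 = 32/5 = 6.4
  mean(Y) = (7 + 8 + 7 + 3 + 3) / 5 = 28/5 = 5.6
  mean(Z) = (4 + 6 + 7 + 2 + 3) / 5 = 22/5 = 4.4

Step 2 — sample covariance S[i,j] = (1/(n-1)) · Σ_k (x_{k,i} - mean_i) · (x_{k,j} - mean_j), with n-1 = 4.
  S[X,X] = ((-2.4)·(-2.4) + (-0.4)·(-0.4) + (1.6)·(1.6) + (1.6)·(1.6) + (-0.4)·(-0.4)) / 4 = 11.2/4 = 2.8
  S[X,Y] = ((-2.4)·(1.4) + (-0.4)·(2.4) + (1.6)·(1.4) + (1.6)·(-2.6) + (-0.4)·(-2.6)) / 4 = -5.2/4 = -1.3
  S[X,Z] = ((-2.4)·(-0.4) + (-0.4)·(1.6) + (1.6)·(2.6) + (1.6)·(-2.4) + (-0.4)·(-1.4)) / 4 = 1.2/4 = 0.3
  S[Y,Y] = ((1.4)·(1.4) + (2.4)·(2.4) + (1.4)·(1.4) + (-2.6)·(-2.6) + (-2.6)·(-2.6)) / 4 = 23.2/4 = 5.8
  S[Y,Z] = ((1.4)·(-0.4) + (2.4)·(1.6) + (1.4)·(2.6) + (-2.6)·(-2.4) + (-2.6)·(-1.4)) / 4 = 16.8/4 = 4.2
  S[Z,Z] = ((-0.4)·(-0.4) + (1.6)·(1.6) + (2.6)·(2.6) + (-2.4)·(-2.4) + (-1.4)·(-1.4)) / 4 = 17.2/4 = 4.3

S is symmetric (S[j,i] = S[i,j]). Assembling:

S = [[2.8, -1.3, 0.3],
 [-1.3, 5.8, 4.2],
 [0.3, 4.2, 4.3]]


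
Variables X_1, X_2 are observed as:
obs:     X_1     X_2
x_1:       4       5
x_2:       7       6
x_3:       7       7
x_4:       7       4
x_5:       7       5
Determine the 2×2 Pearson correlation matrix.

Step 1 — column means:
  mean(X_1) = (4 + 7 + 7 + 7 + 7) / 5 = 32/5 = 6.4
  mean(X_2) = (5 + 6 + 7 + 4 + 5) / 5 = 27/5 = 5.4

Step 2 — sample variances and covariances s[i,j] = (1/(n-1)) · Σ_k (x_{k,i} - mean_i) · (x_{k,j} - mean_j), with n-1 = 4:
  s[X_1,X_1] = ((-2.4)·(-2.4) + (0.6)·(0.6) + (0.6)·(0.6) + (0.6)·(0.6) + (0.6)·(0.6)) / 4 = 7.2/4 = 1.8
  s[X_1,X_2] = ((-2.4)·(-0.4) + (0.6)·(0.6) + (0.6)·(1.6) + (0.6)·(-1.4) + (0.6)·(-0.4)) / 4 = 1.2/4 = 0.3
  s[X_2,X_2] = ((-0.4)·(-0.4) + (0.6)·(0.6) + (1.6)·(1.6) + (-1.4)·(-1.4) + (-0.4)·(-0.4)) / 4 = 5.2/4 = 1.3
  Sample standard deviations s_i = √(s[i,i]):
  s(X_1) = √(1.8) = 1.3416
  s(X_2) = √(1.3) = 1.1402

Step 3 — r_{ij} = s_{ij} / (s_i · s_j):
  r[X_1,X_1] = 1 (diagonal).
  r[X_1,X_2] = 0.3 / (1.3416 · 1.1402) = 0.3 / 1.5297 = 0.1961
  r[X_2,X_2] = 1 (diagonal).

R is symmetric with unit diagonal. Assembling:

R = [[1, 0.1961],
 [0.1961, 1]]


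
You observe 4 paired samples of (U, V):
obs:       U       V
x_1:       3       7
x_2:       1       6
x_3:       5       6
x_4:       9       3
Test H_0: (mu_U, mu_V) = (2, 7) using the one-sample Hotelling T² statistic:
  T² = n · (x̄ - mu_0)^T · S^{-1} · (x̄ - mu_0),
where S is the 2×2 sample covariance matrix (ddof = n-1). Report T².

Step 1 — sample mean vector:
  mean(U) = (3 + 1 + 5 + 9) / 4 = 18/4 = 4.5
  mean(V) = (7 + 6 + 6 + 3) / 4 = 22/4 = 5.5
  x̄ = (4.5, 5.5),  deviation x̄ - mu_0 = (4.5, 5.5) - (2, 7) = (2.5, -1.5).

Step 2 — sample covariance matrix, S[i,j] = (1/(n-1)) · Σ_k (x_{k,i} - mean_i) · (x_{k,j} - mean_j), divisor n-1 = 3:
  S[U,U] = ((-1.5)·(-1.5) + (-3.5)·(-3.5) + (0.5)·(0.5) + (4.5)·(4.5)) / 3 = 35/3 = 11.6667
  S[U,V] = ((-1.5)·(1.5) + (-3.5)·(0.5) + (0.5)·(0.5) + (4.5)·(-2.5)) / 3 = -15/3 = -5
  S[V,V] = ((1.5)·(1.5) + (0.5)·(0.5) + (0.5)·(0.5) + (-2.5)·(-2.5)) / 3 = 9/3 = 3
  S = [[11.6667, -5],
 [-5, 3]].

Step 3 — invert S. det(S) = 11.6667·3 - (-5)² = 10.
  S^{-1} = (1/det) · [[d, -b], [-b, a]] = [[0.3, 0.5],
 [0.5, 1.1667]].

Step 4 — quadratic form (x̄ - mu_0)^T · S^{-1} · (x̄ - mu_0):
  S^{-1} · (x̄ - mu_0) = (0, -0.5),
  (x̄ - mu_0)^T · [...] = (2.5)·(0) + (-1.5)·(-0.5) = 0.75.

Step 5 — scale by n: T² = 4 · 0.75 = 3.

T² ≈ 3


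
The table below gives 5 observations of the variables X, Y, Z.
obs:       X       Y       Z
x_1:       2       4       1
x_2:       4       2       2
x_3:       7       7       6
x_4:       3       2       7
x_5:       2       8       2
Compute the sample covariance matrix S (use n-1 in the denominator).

Step 1 — column means:
  mean(X) = (2 + 4 + 7 + 3 + 2) / 5 = 18/5 = 3.6
  mean(Y) = (4 + 2 + 7 + 2 + 8) / 5 = 23/5 = 4.6
  mean(Z) = (1 + 2 + 6 + 7 + 2) / 5 = 18/5 = 3.6

Step 2 — sample covariance S[i,j] = (1/(n-1)) · Σ_k (x_{k,i} - mean_i) · (x_{k,j} - mean_j), with n-1 = 4.
  S[X,X] = ((-1.6)·(-1.6) + (0.4)·(0.4) + (3.4)·(3.4) + (-0.6)·(-0.6) + (-1.6)·(-1.6)) / 4 = 17.2/4 = 4.3
  S[X,Y] = ((-1.6)·(-0.6) + (0.4)·(-2.6) + (3.4)·(2.4) + (-0.6)·(-2.6) + (-1.6)·(3.4)) / 4 = 4.2/4 = 1.05
  S[X,Z] = ((-1.6)·(-2.6) + (0.4)·(-1.6) + (3.4)·(2.4) + (-0.6)·(3.4) + (-1.6)·(-1.6)) / 4 = 12.2/4 = 3.05
  S[Y,Y] = ((-0.6)·(-0.6) + (-2.6)·(-2.6) + (2.4)·(2.4) + (-2.6)·(-2.6) + (3.4)·(3.4)) / 4 = 31.2/4 = 7.8
  S[Y,Z] = ((-0.6)·(-2.6) + (-2.6)·(-1.6) + (2.4)·(2.4) + (-2.6)·(3.4) + (3.4)·(-1.6)) / 4 = -2.8/4 = -0.7
  S[Z,Z] = ((-2.6)·(-2.6) + (-1.6)·(-1.6) + (2.4)·(2.4) + (3.4)·(3.4) + (-1.6)·(-1.6)) / 4 = 29.2/4 = 7.3

S is symmetric (S[j,i] = S[i,j]). Assembling:

S = [[4.3, 1.05, 3.05],
 [1.05, 7.8, -0.7],
 [3.05, -0.7, 7.3]]


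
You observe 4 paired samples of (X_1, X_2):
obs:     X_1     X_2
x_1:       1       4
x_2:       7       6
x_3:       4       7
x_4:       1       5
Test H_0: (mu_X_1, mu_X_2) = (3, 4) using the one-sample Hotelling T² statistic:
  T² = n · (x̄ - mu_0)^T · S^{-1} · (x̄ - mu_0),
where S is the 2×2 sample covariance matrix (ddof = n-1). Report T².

Step 1 — sample mean vector:
  mean(X_1) = (1 + 7 + 4 + 1) / 4 = 13/4 = 3.25
  mean(X_2) = (4 + 6 + 7 + 5) / 4 = 22/4 = 5.5
  x̄ = (3.25, 5.5),  deviation x̄ - mu_0 = (3.25, 5.5) - (3, 4) = (0.25, 1.5).

Step 2 — sample covariance matrix, S[i,j] = (1/(n-1)) · Σ_k (x_{k,i} - mean_i) · (x_{k,j} - mean_j), divisor n-1 = 3:
  S[X_1,X_1] = ((-2.25)·(-2.25) + (3.75)·(3.75) + (0.75)·(0.75) + (-2.25)·(-2.25)) / 3 = 24.75/3 = 8.25
  S[X_1,X_2] = ((-2.25)·(-1.5) + (3.75)·(0.5) + (0.75)·(1.5) + (-2.25)·(-0.5)) / 3 = 7.5/3 = 2.5
  S[X_2,X_2] = ((-1.5)·(-1.5) + (0.5)·(0.5) + (1.5)·(1.5) + (-0.5)·(-0.5)) / 3 = 5/3 = 1.6667
  S = [[8.25, 2.5],
 [2.5, 1.6667]].

Step 3 — invert S. det(S) = 8.25·1.6667 - (2.5)² = 7.5.
  S^{-1} = (1/det) · [[d, -b], [-b, a]] = [[0.2222, -0.3333],
 [-0.3333, 1.1]].

Step 4 — quadratic form (x̄ - mu_0)^T · S^{-1} · (x̄ - mu_0):
  S^{-1} · (x̄ - mu_0) = (-0.4444, 1.5667),
  (x̄ - mu_0)^T · [...] = (0.25)·(-0.4444) + (1.5)·(1.5667) = 2.2389.

Step 5 — scale by n: T² = 4 · 2.2389 = 8.9556.

T² ≈ 8.9556


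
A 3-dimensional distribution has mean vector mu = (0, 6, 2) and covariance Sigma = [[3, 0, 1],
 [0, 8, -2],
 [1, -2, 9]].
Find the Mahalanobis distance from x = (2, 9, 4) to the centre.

Step 1 — centre the observation: (x - mu) = (2, 3, 2).

Step 2 — invert Sigma (cofactor / det for 3×3, or solve directly):
  Sigma^{-1} = [[0.3469, -0.0102, -0.0408],
 [-0.0102, 0.1327, 0.0306],
 [-0.0408, 0.0306, 0.1224]].

Step 3 — form the quadratic (x - mu)^T · Sigma^{-1} · (x - mu):
  Sigma^{-1} · (x - mu) = (0.5816, 0.4388, 0.2551).
  (x - mu)^T · [Sigma^{-1} · (x - mu)] = (2)·(0.5816) + (3)·(0.4388) + (2)·(0.2551) = 2.9898.

Step 4 — take square root: d = √(2.9898) ≈ 1.7291.

d(x, mu) = √(2.9898) ≈ 1.7291


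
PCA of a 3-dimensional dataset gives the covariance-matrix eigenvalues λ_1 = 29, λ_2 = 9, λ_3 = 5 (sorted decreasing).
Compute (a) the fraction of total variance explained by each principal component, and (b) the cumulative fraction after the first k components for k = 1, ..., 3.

Step 1 — total variance = trace(Sigma) = Σ λ_i = 29 + 9 + 5 = 43.

Step 2 — fraction explained by component i = λ_i / Σ λ:
  PC1: 29/43 = 0.6744
  PC2: 9/43 = 0.2093
  PC3: 5/43 = 0.1163

Step 3 — cumulative fraction after k components = (λ_1 + ... + λ_k) / Σ λ:
  k = 1: 29/43 = 0.6744
  k = 2: (29 + 9)/43 = 38/43 = 0.8837
  k = 3: (29 + 9 + 5)/43 = 43/43 = 1

Summary (fraction, with percent):

explained: PC1 0.6744 (67.44%), PC2 0.2093 (20.93%), PC3 0.1163 (11.63%);  cumulative: 0.6744, 0.8837, 1


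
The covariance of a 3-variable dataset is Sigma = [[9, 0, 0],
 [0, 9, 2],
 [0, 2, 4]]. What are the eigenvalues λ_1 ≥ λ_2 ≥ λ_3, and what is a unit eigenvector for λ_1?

Step 1 — characteristic polynomial p(λ) = det(λI - Sigma) = λ³ - tr·λ² + c_1·λ - det, where tr = trace, c_1 = sum of the principal 2×2 minors, det = det(Sigma):
  tr = 9 + 9 + 4 = 22,
  c_1 = (9·9 - (0)²) + (9·4 - (0)²) + (9·4 - (2)²) = 81 + 36 + 32 = 149,
  det = 9·(9·4 - (2)²) - (0)·((0)·4 - (2)·(0)) + (0)·((0)·(2) - 9·(0)) = 9·(32) - (0)·(0) + (0)·(0) = 288.
  So p(λ) = λ³ - 22λ² + 149λ - 288.
Step 2 — look for an integer root (rational root theorem: any rational root is an integer divisor of 288). Testing λ = 9:
  p(9) = 729 - 1782 + 1341 - 288 = 0  ✓
  Dividing out (λ - 9): p(λ) = (λ - 9)(λ² - 13λ + 32).
Step 3 — remaining eigenvalues from the quadratic λ² - 13λ + 32 = 0:
  Δ = 13² - 4·32 = 169 - 128 = 41,  λ = (13 ± √41)/2 = (13 ± 6.4031)/2 ≈ 9.7016 or 3.2984.
  Sorted: λ_1 = 9.7016,  λ_2 = 9,  λ_3 = 3.2984  (check: sum = 22 = tr ✓).

Step 4 — unit eigenvector for λ_1 ≈ 9.7016: v spans the null space of (Sigma - λ_1 I), whose rows are
  r_1 = (-0.7016, 0, 0),  r_2 = (0, -0.7016, 2),  r_3 = (0, 2, -5.7016).
  v is orthogonal to every row, so take v ∝ r_1 × r_2 = ((0)·(2) - (0)·(-0.7016), (0)·(0) - (-0.7016)·(2), (-0.7016)·(-0.7016) - (0)·(0)) ≈ (0, 1.4031, 0.4922).
  Let u = (0, 1.4031, 0.4922).
  ||u|| = √((0)² + (1.4031)² + (0.4922)²) = √(2.211) ≈ 1.4869,  v_1 = u/||u|| ≈ (0, 0.9436, 0.331) (||v_1|| = 1).

λ_1 = 9.7016,  λ_2 = 9,  λ_3 = 3.2984;  v_1 ≈ (0, 0.9436, 0.331)


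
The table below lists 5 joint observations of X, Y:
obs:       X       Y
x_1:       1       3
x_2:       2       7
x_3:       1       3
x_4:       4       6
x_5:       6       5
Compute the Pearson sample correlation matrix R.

Step 1 — column means:
  mean(X) = (1 + 2 + 1 + 4 + 6) / 5 = 14/5 = 2.8
  mean(Y) = (3 + 7 + 3 + 6 + 5) / 5 = 24/5 = 4.8

Step 2 — sample variances and covariances s[i,j] = (1/(n-1)) · Σ_k (x_{k,i} - mean_i) · (x_{k,j} - mean_j), with n-1 = 4:
  s[X,X] = ((-1.8)·(-1.8) + (-0.8)·(-0.8) + (-1.8)·(-1.8) + (1.2)·(1.2) + (3.2)·(3.2)) / 4 = 18.8/4 = 4.7
  s[X,Y] = ((-1.8)·(-1.8) + (-0.8)·(2.2) + (-1.8)·(-1.8) + (1.2)·(1.2) + (3.2)·(0.2)) / 4 = 6.8/4 = 1.7
  s[Y,Y] = ((-1.8)·(-1.8) + (2.2)·(2.2) + (-1.8)·(-1.8) + (1.2)·(1.2) + (0.2)·(0.2)) / 4 = 12.8/4 = 3.2
  Sample standard deviations s_i = √(s[i,i]):
  s(X) = √(4.7) = 2.1679
  s(Y) = √(3.2) = 1.7889

Step 3 — r_{ij} = s_{ij} / (s_i · s_j):
  r[X,X] = 1 (diagonal).
  r[X,Y] = 1.7 / (2.1679 · 1.7889) = 1.7 / 3.8781 = 0.4384
  r[Y,Y] = 1 (diagonal).

R is symmetric with unit diagonal. Assembling:

R = [[1, 0.4384],
 [0.4384, 1]]


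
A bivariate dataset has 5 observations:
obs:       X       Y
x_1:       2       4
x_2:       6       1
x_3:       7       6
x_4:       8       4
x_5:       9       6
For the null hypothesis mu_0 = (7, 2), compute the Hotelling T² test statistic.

Step 1 — sample mean vector:
  mean(X) = (2 + 6 + 7 + 8 + 9) / 5 = 32/5 = 6.4
  mean(Y) = (4 + 1 + 6 + 4 + 6) / 5 = 21/5 = 4.2
  x̄ = (6.4, 4.2),  deviation x̄ - mu_0 = (6.4, 4.2) - (7, 2) = (-0.6, 2.2).

Step 2 — sample covariance matrix, S[i,j] = (1/(n-1)) · Σ_k (x_{k,i} - mean_i) · (x_{k,j} - mean_j), divisor n-1 = 4:
  S[X,X] = ((-4.4)·(-4.4) + (-0.4)·(-0.4) + (0.6)·(0.6) + (1.6)·(1.6) + (2.6)·(2.6)) / 4 = 29.2/4 = 7.3
  S[X,Y] = ((-4.4)·(-0.2) + (-0.4)·(-3.2) + (0.6)·(1.8) + (1.6)·(-0.2) + (2.6)·(1.8)) / 4 = 7.6/4 = 1.9
  S[Y,Y] = ((-0.2)·(-0.2) + (-3.2)·(-3.2) + (1.8)·(1.8) + (-0.2)·(-0.2) + (1.8)·(1.8)) / 4 = 16.8/4 = 4.2
  S = [[7.3, 1.9],
 [1.9, 4.2]].

Step 3 — invert S. det(S) = 7.3·4.2 - (1.9)² = 27.05.
  S^{-1} = (1/det) · [[d, -b], [-b, a]] = [[0.1553, -0.0702],
 [-0.0702, 0.2699]].

Step 4 — quadratic form (x̄ - mu_0)^T · S^{-1} · (x̄ - mu_0):
  S^{-1} · (x̄ - mu_0) = (-0.2477, 0.6359),
  (x̄ - mu_0)^T · [...] = (-0.6)·(-0.2477) + (2.2)·(0.6359) = 1.5475.

Step 5 — scale by n: T² = 5 · 1.5475 = 7.7375.

T² ≈ 7.7375


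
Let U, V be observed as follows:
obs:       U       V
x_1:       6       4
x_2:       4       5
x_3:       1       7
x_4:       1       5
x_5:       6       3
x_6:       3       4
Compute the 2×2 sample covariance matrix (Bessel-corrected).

Step 1 — column means:
  mean(U) = (6 + 4 + 1 + 1 + 6 + 3) / 6 = 21/6 = 3.5
  mean(V) = (4 + 5 + 7 + 5 + 3 + 4) / 6 = 28/6 = 4.6667

Step 2 — sample covariance S[i,j] = (1/(n-1)) · Σ_k (x_{k,i} - mean_i) · (x_{k,j} - mean_j), with n-1 = 5.
  S[U,U] = ((2.5)·(2.5) + (0.5)·(0.5) + (-2.5)·(-2.5) + (-2.5)·(-2.5) + (2.5)·(2.5) + (-0.5)·(-0.5)) / 5 = 25.5/5 = 5.1
  S[U,V] = ((2.5)·(-0.6667) + (0.5)·(0.3333) + (-2.5)·(2.3333) + (-2.5)·(0.3333) + (2.5)·(-1.6667) + (-0.5)·(-0.6667)) / 5 = -12/5 = -2.4
  S[V,V] = ((-0.6667)·(-0.6667) + (0.3333)·(0.3333) + (2.3333)·(2.3333) + (0.3333)·(0.3333) + (-1.6667)·(-1.6667) + (-0.6667)·(-0.6667)) / 5 = 9.3333/5 = 1.8667

S is symmetric (S[j,i] = S[i,j]). Assembling:

S = [[5.1, -2.4],
 [-2.4, 1.8667]]


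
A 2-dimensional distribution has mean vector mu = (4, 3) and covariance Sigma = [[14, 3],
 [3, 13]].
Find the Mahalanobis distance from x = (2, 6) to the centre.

Step 1 — centre the observation: (x - mu) = (-2, 3).

Step 2 — invert Sigma. det(Sigma) = 14·13 - (3)² = 173.
  Sigma^{-1} = (1/det) · [[d, -b], [-b, a]] = [[0.0751, -0.0173],
 [-0.0173, 0.0809]].

Step 3 — form the quadratic (x - mu)^T · Sigma^{-1} · (x - mu):
  Sigma^{-1} · (x - mu) = (-0.2023, 0.2775).
  (x - mu)^T · [Sigma^{-1} · (x - mu)] = (-2)·(-0.2023) + (3)·(0.2775) = 1.237.

Step 4 — take square root: d = √(1.237) ≈ 1.1122.

d(x, mu) = √(1.237) ≈ 1.1122


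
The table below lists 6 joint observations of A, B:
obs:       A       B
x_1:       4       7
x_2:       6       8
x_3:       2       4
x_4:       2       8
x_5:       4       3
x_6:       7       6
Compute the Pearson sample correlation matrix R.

Step 1 — column means:
  mean(A) = (4 + 6 + 2 + 2 + 4 + 7) / 6 = 25/6 = 4.1667
  mean(B) = (7 + 8 + 4 + 8 + 3 + 6) / 6 = 36/6 = 6

Step 2 — sample variances and covariances s[i,j] = (1/(n-1)) · Σ_k (x_{k,i} - mean_i) · (x_{k,j} - mean_j), with n-1 = 5:
  s[A,A] = ((-0.1667)·(-0.1667) + (1.8333)·(1.8333) + (-2.1667)·(-2.1667) + (-2.1667)·(-2.1667) + (-0.1667)·(-0.1667) + (2.8333)·(2.8333)) / 5 = 20.8333/5 = 4.1667
  s[A,B] = ((-0.1667)·(1) + (1.8333)·(2) + (-2.1667)·(-2) + (-2.1667)·(2) + (-0.1667)·(-3) + (2.8333)·(0)) / 5 = 4/5 = 0.8
  s[B,B] = ((1)·(1) + (2)·(2) + (-2)·(-2) + (2)·(2) + (-3)·(-3) + (0)·(0)) / 5 = 22/5 = 4.4
  Sample standard deviations s_i = √(s[i,i]):
  s(A) = √(4.1667) = 2.0412
  s(B) = √(4.4) = 2.0976

Step 3 — r_{ij} = s_{ij} / (s_i · s_j):
  r[A,A] = 1 (diagonal).
  r[A,B] = 0.8 / (2.0412 · 2.0976) = 0.8 / 4.2817 = 0.1868
  r[B,B] = 1 (diagonal).

R is symmetric with unit diagonal. Assembling:

R = [[1, 0.1868],
 [0.1868, 1]]


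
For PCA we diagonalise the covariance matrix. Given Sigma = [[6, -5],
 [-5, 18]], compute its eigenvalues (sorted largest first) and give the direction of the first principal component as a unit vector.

Step 1 — characteristic polynomial of 2×2 Sigma:
  det(Sigma - λI) = λ² - trace · λ + det = 0.
  trace = 6 + 18 = 24, det = 6·18 - (-5)² = 83.
Step 2 — discriminant:
  Δ = trace² - 4·det = 576 - 332 = 244.
Step 3 — eigenvalues:
  λ = (trace ± √Δ)/2 = (24 ± 15.6205)/2,
  λ_1 = 19.8102,  λ_2 = 4.1898.

Step 4 — unit eigenvector for λ_1: solve (Sigma - λ_1 I)v = 0. First row:
  (6 - 19.8102)·v_x + (-5)·v_y = 0, i.e. (-13.8102)·v_x + (-5)·v_y = 0,
  so v ∝ (b, λ_1 - a) = (-5, 13.8102); multiply by -1 so the first entry is positive: u = (5, -13.8102).
  ||u|| = √((5)² + (-13.8102)²) = √(215.723) ≈ 14.6875,
  v_1 = u/||u|| ≈ (0.3404, -0.9403) (||v_1|| = 1).

λ_1 = 19.8102,  λ_2 = 4.1898;  v_1 ≈ (0.3404, -0.9403)


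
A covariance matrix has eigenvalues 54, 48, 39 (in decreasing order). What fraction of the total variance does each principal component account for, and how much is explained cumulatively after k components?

Step 1 — total variance = trace(Sigma) = Σ λ_i = 54 + 48 + 39 = 141.

Step 2 — fraction explained by component i = λ_i / Σ λ:
  PC1: 54/141 = 0.383
  PC2: 48/141 = 0.3404
  PC3: 39/141 = 0.2766

Step 3 — cumulative fraction after k components = (λ_1 + ... + λ_k) / Σ λ:
  k = 1: 54/141 = 0.383
  k = 2: (54 + 48)/141 = 102/141 = 0.7234
  k = 3: (54 + 48 + 39)/141 = 141/141 = 1

Summary (fraction, with percent):

explained: PC1 0.383 (38.3%), PC2 0.3404 (34.04%), PC3 0.2766 (27.66%);  cumulative: 0.383, 0.7234, 1


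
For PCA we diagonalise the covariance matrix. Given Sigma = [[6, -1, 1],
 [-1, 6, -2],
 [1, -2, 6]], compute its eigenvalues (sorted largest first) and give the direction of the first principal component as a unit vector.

Step 1 — characteristic polynomial p(λ) = det(λI - Sigma) = λ³ - tr·λ² + c_1·λ - det, where tr = trace, c_1 = sum of the principal 2×2 minors, det = det(Sigma):
  tr = 6 + 6 + 6 = 18,
  c_1 = (6·6 - (-1)²) + (6·6 - (1)²) + (6·6 - (-2)²) = 35 + 35 + 32 = 102,
  det = 6·(6·6 - (-2)²) - (-1)·((-1)·6 - (-2)·(1)) + (1)·((-1)·(-2) - 6·(1)) = 6·(32) - (-1)·(-4) + (1)·(-4) = 184.
  So p(λ) = λ³ - 18λ² + 102λ - 184.
Step 2 — look for an integer root (rational root theorem: any rational root is an integer divisor of 184). Testing λ = 4:
  p(4) = 64 - 288 + 408 - 184 = 0  ✓
  Dividing out (λ - 4): p(λ) = (λ - 4)(λ² - 14λ + 46).
Step 3 — remaining eigenvalues from the quadratic λ² - 14λ + 46 = 0:
  Δ = 14² - 4·46 = 196 - 184 = 12,  λ = (14 ± √12)/2 = (14 ± 3.4641)/2 ≈ 8.7321 or 5.2679.
  Sorted: λ_1 = 8.7321,  λ_2 = 5.2679,  λ_3 = 4  (check: sum = 18 = tr ✓).

Step 4 — unit eigenvector for λ_1 ≈ 8.7321: v spans the null space of (Sigma - λ_1 I), whose rows are
  r_1 = (-2.7321, -1, 1),  r_2 = (-1, -2.7321, -2),  r_3 = (1, -2, -2.7321).
  v is orthogonal to every row, so take v ∝ r_1 × r_2 = ((-1)·(-2) - (1)·(-2.7321), (1)·(-1) - (-2.7321)·(-2), (-2.7321)·(-2.7321) - (-1)·(-1)) ≈ (4.7321, -6.4641, 6.4641).
  Let u = (4.7321, -6.4641, 6.4641).
  ||u|| = √((4.7321)² + (-6.4641)² + (6.4641)²) = √(105.9615) ≈ 10.2938,  v_1 = u/||u|| ≈ (0.4597, -0.628, 0.628) (||v_1|| = 1).

λ_1 = 8.7321,  λ_2 = 5.2679,  λ_3 = 4;  v_1 ≈ (0.4597, -0.628, 0.628)


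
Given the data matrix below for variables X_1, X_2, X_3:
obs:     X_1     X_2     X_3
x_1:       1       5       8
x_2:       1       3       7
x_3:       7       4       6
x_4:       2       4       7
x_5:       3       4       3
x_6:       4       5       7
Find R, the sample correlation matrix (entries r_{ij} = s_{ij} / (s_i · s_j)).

Step 1 — column means:
  mean(X_1) = (1 + 1 + 7 + 2 + 3 + 4) / 6 = 18/6 = 3
  mean(X_2) = (5 + 3 + 4 + 4 + 4 + 5) / 6 = 25/6 = 4.1667
  mean(X_3) = (8 + 7 + 6 + 7 + 3 + 7) / 6 = 38/6 = 6.3333

Step 2 — sample variances and covariances s[i,j] = (1/(n-1)) · Σ_k (x_{k,i} - mean_i) · (x_{k,j} - mean_j), with n-1 = 5:
  s[X_1,X_1] = ((-2)·(-2) + (-2)·(-2) + (4)·(4) + (-1)·(-1) + (0)·(0) + (1)·(1)) / 5 = 26/5 = 5.2
  s[X_1,X_2] = ((-2)·(0.8333) + (-2)·(-1.1667) + (4)·(-0.1667) + (-1)·(-0.1667) + (0)·(-0.1667) + (1)·(0.8333)) / 5 = 1/5 = 0.2
  s[X_1,X_3] = ((-2)·(1.6667) + (-2)·(0.6667) + (4)·(-0.3333) + (-1)·(0.6667) + (0)·(-3.3333) + (1)·(0.6667)) / 5 = -6/5 = -1.2
  s[X_2,X_2] = ((0.8333)·(0.8333) + (-1.1667)·(-1.1667) + (-0.1667)·(-0.1667) + (-0.1667)·(-0.1667) + (-0.1667)·(-0.1667) + (0.8333)·(0.8333)) / 5 = 2.8333/5 = 0.5667
  s[X_2,X_3] = ((0.8333)·(1.6667) + (-1.1667)·(0.6667) + (-0.1667)·(-0.3333) + (-0.1667)·(0.6667) + (-0.1667)·(-3.3333) + (0.8333)·(0.6667)) / 5 = 1.6667/5 = 0.3333
  s[X_3,X_3] = ((1.6667)·(1.6667) + (0.6667)·(0.6667) + (-0.3333)·(-0.3333) + (0.6667)·(0.6667) + (-3.3333)·(-3.3333) + (0.6667)·(0.6667)) / 5 = 15.3333/5 = 3.0667
  Sample standard deviations s_i = √(s[i,i]):
  s(X_1) = √(5.2) = 2.2804
  s(X_2) = √(0.5667) = 0.7528
  s(X_3) = √(3.0667) = 1.7512

Step 3 — r_{ij} = s_{ij} / (s_i · s_j):
  r[X_1,X_1] = 1 (diagonal).
  r[X_1,X_2] = 0.2 / (2.2804 · 0.7528) = 0.2 / 1.7166 = 0.1165
  r[X_1,X_3] = -1.2 / (2.2804 · 1.7512) = -1.2 / 3.9933 = -0.3005
  r[X_2,X_2] = 1 (diagonal).
  r[X_2,X_3] = 0.3333 / (0.7528 · 1.7512) = 0.3333 / 1.3182 = 0.2529
  r[X_3,X_3] = 1 (diagonal).

R is symmetric with unit diagonal. Assembling:

R = [[1, 0.1165, -0.3005],
 [0.1165, 1, 0.2529],
 [-0.3005, 0.2529, 1]]


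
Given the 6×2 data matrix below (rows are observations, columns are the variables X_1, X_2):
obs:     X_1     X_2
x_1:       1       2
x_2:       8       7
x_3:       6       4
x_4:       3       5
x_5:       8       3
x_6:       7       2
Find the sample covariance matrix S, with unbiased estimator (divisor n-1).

Step 1 — column means:
  mean(X_1) = (1 + 8 + 6 + 3 + 8 + 7) / 6 = 33/6 = 5.5
  mean(X_2) = (2 + 7 + 4 + 5 + 3 + 2) / 6 = 23/6 = 3.8333

Step 2 — sample covariance S[i,j] = (1/(n-1)) · Σ_k (x_{k,i} - mean_i) · (x_{k,j} - mean_j), with n-1 = 5.
  S[X_1,X_1] = ((-4.5)·(-4.5) + (2.5)·(2.5) + (0.5)·(0.5) + (-2.5)·(-2.5) + (2.5)·(2.5) + (1.5)·(1.5)) / 5 = 41.5/5 = 8.3
  S[X_1,X_2] = ((-4.5)·(-1.8333) + (2.5)·(3.1667) + (0.5)·(0.1667) + (-2.5)·(1.1667) + (2.5)·(-0.8333) + (1.5)·(-1.8333)) / 5 = 8.5/5 = 1.7
  S[X_2,X_2] = ((-1.8333)·(-1.8333) + (3.1667)·(3.1667) + (0.1667)·(0.1667) + (1.1667)·(1.1667) + (-0.8333)·(-0.8333) + (-1.8333)·(-1.8333)) / 5 = 18.8333/5 = 3.7667

S is symmetric (S[j,i] = S[i,j]). Assembling:

S = [[8.3, 1.7],
 [1.7, 3.7667]]


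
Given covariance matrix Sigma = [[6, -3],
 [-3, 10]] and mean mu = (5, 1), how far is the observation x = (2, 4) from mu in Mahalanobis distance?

Step 1 — centre the observation: (x - mu) = (-3, 3).

Step 2 — invert Sigma. det(Sigma) = 6·10 - (-3)² = 51.
  Sigma^{-1} = (1/det) · [[d, -b], [-b, a]] = [[0.1961, 0.0588],
 [0.0588, 0.1176]].

Step 3 — form the quadratic (x - mu)^T · Sigma^{-1} · (x - mu):
  Sigma^{-1} · (x - mu) = (-0.4118, 0.1765).
  (x - mu)^T · [Sigma^{-1} · (x - mu)] = (-3)·(-0.4118) + (3)·(0.1765) = 1.7647.

Step 4 — take square root: d = √(1.7647) ≈ 1.3284.

d(x, mu) = √(1.7647) ≈ 1.3284


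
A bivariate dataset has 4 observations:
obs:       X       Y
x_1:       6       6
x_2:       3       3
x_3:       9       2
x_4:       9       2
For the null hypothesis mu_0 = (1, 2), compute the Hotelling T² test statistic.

Step 1 — sample mean vector:
  mean(X) = (6 + 3 + 9 + 9) / 4 = 27/4 = 6.75
  mean(Y) = (6 + 3 + 2 + 2) / 4 = 13/4 = 3.25
  x̄ = (6.75, 3.25),  deviation x̄ - mu_0 = (6.75, 3.25) - (1, 2) = (5.75, 1.25).

Step 2 — sample covariance matrix, S[i,j] = (1/(n-1)) · Σ_k (x_{k,i} - mean_i) · (x_{k,j} - mean_j), divisor n-1 = 3:
  S[X,X] = ((-0.75)·(-0.75) + (-3.75)·(-3.75) + (2.25)·(2.25) + (2.25)·(2.25)) / 3 = 24.75/3 = 8.25
  S[X,Y] = ((-0.75)·(2.75) + (-3.75)·(-0.25) + (2.25)·(-1.25) + (2.25)·(-1.25)) / 3 = -6.75/3 = -2.25
  S[Y,Y] = ((2.75)·(2.75) + (-0.25)·(-0.25) + (-1.25)·(-1.25) + (-1.25)·(-1.25)) / 3 = 10.75/3 = 3.5833
  S = [[8.25, -2.25],
 [-2.25, 3.5833]].

Step 3 — invert S. det(S) = 8.25·3.5833 - (-2.25)² = 24.5.
  S^{-1} = (1/det) · [[d, -b], [-b, a]] = [[0.1463, 0.0918],
 [0.0918, 0.3367]].

Step 4 — quadratic form (x̄ - mu_0)^T · S^{-1} · (x̄ - mu_0):
  S^{-1} · (x̄ - mu_0) = (0.9558, 0.949),
  (x̄ - mu_0)^T · [...] = (5.75)·(0.9558) + (1.25)·(0.949) = 6.682.

Step 5 — scale by n: T² = 4 · 6.682 = 26.7279.

T² ≈ 26.7279


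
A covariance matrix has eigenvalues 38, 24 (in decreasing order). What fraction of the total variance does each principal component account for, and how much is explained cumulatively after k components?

Step 1 — total variance = trace(Sigma) = Σ λ_i = 38 + 24 = 62.

Step 2 — fraction explained by component i = λ_i / Σ λ:
  PC1: 38/62 = 0.6129
  PC2: 24/62 = 0.3871

Step 3 — cumulative fraction after k components = (λ_1 + ... + λ_k) / Σ λ:
  k = 1: 38/62 = 0.6129
  k = 2: (38 + 24)/62 = 62/62 = 1

Summary (fraction, with percent):

explained: PC1 0.6129 (61.29%), PC2 0.3871 (38.71%);  cumulative: 0.6129, 1


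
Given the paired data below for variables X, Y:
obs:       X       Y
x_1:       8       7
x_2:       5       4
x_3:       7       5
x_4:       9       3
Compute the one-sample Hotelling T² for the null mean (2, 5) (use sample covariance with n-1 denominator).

Step 1 — sample mean vector:
  mean(X) = (8 + 5 + 7 + 9) / 4 = 29/4 = 7.25
  mean(Y) = (7 + 4 + 5 + 3) / 4 = 19/4 = 4.75
  x̄ = (7.25, 4.75),  deviation x̄ - mu_0 = (7.25, 4.75) - (2, 5) = (5.25, -0.25).

Step 2 — sample covariance matrix, S[i,j] = (1/(n-1)) · Σ_k (x_{k,i} - mean_i) · (x_{k,j} - mean_j), divisor n-1 = 3:
  S[X,X] = ((0.75)·(0.75) + (-2.25)·(-2.25) + (-0.25)·(-0.25) + (1.75)·(1.75)) / 3 = 8.75/3 = 2.9167
  S[X,Y] = ((0.75)·(2.25) + (-2.25)·(-0.75) + (-0.25)·(0.25) + (1.75)·(-1.75)) / 3 = 0.25/3 = 0.0833
  S[Y,Y] = ((2.25)·(2.25) + (-0.75)·(-0.75) + (0.25)·(0.25) + (-1.75)·(-1.75)) / 3 = 8.75/3 = 2.9167
  S = [[2.9167, 0.0833],
 [0.0833, 2.9167]].

Step 3 — invert S. det(S) = 2.9167·2.9167 - (0.0833)² = 8.5.
  S^{-1} = (1/det) · [[d, -b], [-b, a]] = [[0.3431, -0.0098],
 [-0.0098, 0.3431]].

Step 4 — quadratic form (x̄ - mu_0)^T · S^{-1} · (x̄ - mu_0):
  S^{-1} · (x̄ - mu_0) = (1.8039, -0.1373),
  (x̄ - mu_0)^T · [...] = (5.25)·(1.8039) + (-0.25)·(-0.1373) = 9.5049.

Step 5 — scale by n: T² = 4 · 9.5049 = 38.0196.

T² ≈ 38.0196


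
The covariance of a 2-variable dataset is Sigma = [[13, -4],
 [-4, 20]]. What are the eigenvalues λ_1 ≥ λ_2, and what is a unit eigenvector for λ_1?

Step 1 — characteristic polynomial of 2×2 Sigma:
  det(Sigma - λI) = λ² - trace · λ + det = 0.
  trace = 13 + 20 = 33, det = 13·20 - (-4)² = 244.
Step 2 — discriminant:
  Δ = trace² - 4·det = 1089 - 976 = 113.
Step 3 — eigenvalues:
  λ = (trace ± √Δ)/2 = (33 ± 10.6301)/2,
  λ_1 = 21.8151,  λ_2 = 11.1849.

Step 4 — unit eigenvector for λ_1: solve (Sigma - λ_1 I)v = 0. First row:
  (13 - 21.8151)·v_x + (-4)·v_y = 0, i.e. (-8.8151)·v_x + (-4)·v_y = 0,
  so v ∝ (b, λ_1 - a) = (-4, 8.8151); multiply by -1 so the first entry is positive: u = (4, -8.8151).
  ||u|| = √((4)² + (-8.8151)²) = √(93.7055) ≈ 9.6802,
  v_1 = u/||u|| ≈ (0.4132, -0.9106) (||v_1|| = 1).

λ_1 = 21.8151,  λ_2 = 11.1849;  v_1 ≈ (0.4132, -0.9106)


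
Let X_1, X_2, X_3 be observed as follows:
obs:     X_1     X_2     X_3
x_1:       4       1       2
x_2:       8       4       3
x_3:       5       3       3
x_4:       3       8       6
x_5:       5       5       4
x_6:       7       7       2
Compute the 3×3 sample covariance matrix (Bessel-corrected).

Step 1 — column means:
  mean(X_1) = (4 + 8 + 5 + 3 + 5 + 7) / 6 = 32/6 = 5.3333
  mean(X_2) = (1 + 4 + 3 + 8 + 5 + 7) / 6 = 28/6 = 4.6667
  mean(X_3) = (2 + 3 + 3 + 6 + 4 + 2) / 6 = 20/6 = 3.3333

Step 2 — sample covariance S[i,j] = (1/(n-1)) · Σ_k (x_{k,i} - mean_i) · (x_{k,j} - mean_j), with n-1 = 5.
  S[X_1,X_1] = ((-1.3333)·(-1.3333) + (2.6667)·(2.6667) + (-0.3333)·(-0.3333) + (-2.3333)·(-2.3333) + (-0.3333)·(-0.3333) + (1.6667)·(1.6667)) / 5 = 17.3333/5 = 3.4667
  S[X_1,X_2] = ((-1.3333)·(-3.6667) + (2.6667)·(-0.6667) + (-0.3333)·(-1.6667) + (-2.3333)·(3.3333) + (-0.3333)·(0.3333) + (1.6667)·(2.3333)) / 5 = -0.3333/5 = -0.0667
  S[X_1,X_3] = ((-1.3333)·(-1.3333) + (2.6667)·(-0.3333) + (-0.3333)·(-0.3333) + (-2.3333)·(2.6667) + (-0.3333)·(0.6667) + (1.6667)·(-1.3333)) / 5 = -7.6667/5 = -1.5333
  S[X_2,X_2] = ((-3.6667)·(-3.6667) + (-0.6667)·(-0.6667) + (-1.6667)·(-1.6667) + (3.3333)·(3.3333) + (0.3333)·(0.3333) + (2.3333)·(2.3333)) / 5 = 33.3333/5 = 6.6667
  S[X_2,X_3] = ((-3.6667)·(-1.3333) + (-0.6667)·(-0.3333) + (-1.6667)·(-0.3333) + (3.3333)·(2.6667) + (0.3333)·(0.6667) + (2.3333)·(-1.3333)) / 5 = 11.6667/5 = 2.3333
  S[X_3,X_3] = ((-1.3333)·(-1.3333) + (-0.3333)·(-0.3333) + (-0.3333)·(-0.3333) + (2.6667)·(2.6667) + (0.6667)·(0.6667) + (-1.3333)·(-1.3333)) / 5 = 11.3333/5 = 2.2667

S is symmetric (S[j,i] = S[i,j]). Assembling:

S = [[3.4667, -0.0667, -1.5333],
 [-0.0667, 6.6667, 2.3333],
 [-1.5333, 2.3333, 2.2667]]


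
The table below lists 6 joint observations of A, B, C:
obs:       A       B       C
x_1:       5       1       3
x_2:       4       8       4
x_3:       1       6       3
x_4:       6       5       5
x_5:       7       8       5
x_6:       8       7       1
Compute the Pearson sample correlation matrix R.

Step 1 — column means:
  mean(A) = (5 + 4 + 1 + 6 + 7 + 8) / 6 = 31/6 = 5.1667
  mean(B) = (1 + 8 + 6 + 5 + 8 + 7) / 6 = 35/6 = 5.8333
  mean(C) = (3 + 4 + 3 + 5 + 5 + 1) / 6 = 21/6 = 3.5

Step 2 — sample variances and covariances s[i,j] = (1/(n-1)) · Σ_k (x_{k,i} - mean_i) · (x_{k,j} - mean_j), with n-1 = 5:
  s[A,A] = ((-0.1667)·(-0.1667) + (-1.1667)·(-1.1667) + (-4.1667)·(-4.1667) + (0.8333)·(0.8333) + (1.8333)·(1.8333) + (2.8333)·(2.8333)) / 5 = 30.8333/5 = 6.1667
  s[A,B] = ((-0.1667)·(-4.8333) + (-1.1667)·(2.1667) + (-4.1667)·(0.1667) + (0.8333)·(-0.8333) + (1.8333)·(2.1667) + (2.8333)·(1.1667)) / 5 = 4.1667/5 = 0.8333
  s[A,C] = ((-0.1667)·(-0.5) + (-1.1667)·(0.5) + (-4.1667)·(-0.5) + (0.8333)·(1.5) + (1.8333)·(1.5) + (2.8333)·(-2.5)) / 5 = -1.5/5 = -0.3
  s[B,B] = ((-4.8333)·(-4.8333) + (2.1667)·(2.1667) + (0.1667)·(0.1667) + (-0.8333)·(-0.8333) + (2.1667)·(2.1667) + (1.1667)·(1.1667)) / 5 = 34.8333/5 = 6.9667
  s[B,C] = ((-4.8333)·(-0.5) + (2.1667)·(0.5) + (0.1667)·(-0.5) + (-0.8333)·(1.5) + (2.1667)·(1.5) + (1.1667)·(-2.5)) / 5 = 2.5/5 = 0.5
  s[C,C] = ((-0.5)·(-0.5) + (0.5)·(0.5) + (-0.5)·(-0.5) + (1.5)·(1.5) + (1.5)·(1.5) + (-2.5)·(-2.5)) / 5 = 11.5/5 = 2.3
  Sample standard deviations s_i = √(s[i,i]):
  s(A) = √(6.1667) = 2.4833
  s(B) = √(6.9667) = 2.6394
  s(C) = √(2.3) = 1.5166

Step 3 — r_{ij} = s_{ij} / (s_i · s_j):
  r[A,A] = 1 (diagonal).
  r[A,B] = 0.8333 / (2.4833 · 2.6394) = 0.8333 / 6.5545 = 0.1271
  r[A,C] = -0.3 / (2.4833 · 1.5166) = -0.3 / 3.7661 = -0.0797
  r[B,B] = 1 (diagonal).
  r[B,C] = 0.5 / (2.6394 · 1.5166) = 0.5 / 4.0029 = 0.1249
  r[C,C] = 1 (diagonal).

R is symmetric with unit diagonal. Assembling:

R = [[1, 0.1271, -0.0797],
 [0.1271, 1, 0.1249],
 [-0.0797, 0.1249, 1]]


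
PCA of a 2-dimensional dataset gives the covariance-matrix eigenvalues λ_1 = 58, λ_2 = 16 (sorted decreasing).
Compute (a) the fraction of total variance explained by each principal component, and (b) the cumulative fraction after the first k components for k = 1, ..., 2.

Step 1 — total variance = trace(Sigma) = Σ λ_i = 58 + 16 = 74.

Step 2 — fraction explained by component i = λ_i / Σ λ:
  PC1: 58/74 = 0.7838
  PC2: 16/74 = 0.2162

Step 3 — cumulative fraction after k components = (λ_1 + ... + λ_k) / Σ λ:
  k = 1: 58/74 = 0.7838
  k = 2: (58 + 16)/74 = 74/74 = 1

Summary (fraction, with percent):

explained: PC1 0.7838 (78.38%), PC2 0.2162 (21.62%);  cumulative: 0.7838, 1


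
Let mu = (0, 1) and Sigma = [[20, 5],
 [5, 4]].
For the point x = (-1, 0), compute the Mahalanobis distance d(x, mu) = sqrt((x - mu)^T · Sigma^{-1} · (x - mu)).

Step 1 — centre the observation: (x - mu) = (-1, -1).

Step 2 — invert Sigma. det(Sigma) = 20·4 - (5)² = 55.
  Sigma^{-1} = (1/det) · [[d, -b], [-b, a]] = [[0.0727, -0.0909],
 [-0.0909, 0.3636]].

Step 3 — form the quadratic (x - mu)^T · Sigma^{-1} · (x - mu):
  Sigma^{-1} · (x - mu) = (0.0182, -0.2727).
  (x - mu)^T · [Sigma^{-1} · (x - mu)] = (-1)·(0.0182) + (-1)·(-0.2727) = 0.2545.

Step 4 — take square root: d = √(0.2545) ≈ 0.5045.

d(x, mu) = √(0.2545) ≈ 0.5045


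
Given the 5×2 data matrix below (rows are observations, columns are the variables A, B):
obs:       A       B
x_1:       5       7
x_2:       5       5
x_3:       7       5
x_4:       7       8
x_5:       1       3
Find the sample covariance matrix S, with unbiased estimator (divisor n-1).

Step 1 — column means:
  mean(A) = (5 + 5 + 7 + 7 + 1) / 5 = 25/5 = 5
  mean(B) = (7 + 5 + 5 + 8 + 3) / 5 = 28/5 = 5.6

Step 2 — sample covariance S[i,j] = (1/(n-1)) · Σ_k (x_{k,i} - mean_i) · (x_{k,j} - mean_j), with n-1 = 4.
  S[A,A] = ((0)·(0) + (0)·(0) + (2)·(2) + (2)·(2) + (-4)·(-4)) / 4 = 24/4 = 6
  S[A,B] = ((0)·(1.4) + (0)·(-0.6) + (2)·(-0.6) + (2)·(2.4) + (-4)·(-2.6)) / 4 = 14/4 = 3.5
  S[B,B] = ((1.4)·(1.4) + (-0.6)·(-0.6) + (-0.6)·(-0.6) + (2.4)·(2.4) + (-2.6)·(-2.6)) / 4 = 15.2/4 = 3.8

S is symmetric (S[j,i] = S[i,j]). Assembling:

S = [[6, 3.5],
 [3.5, 3.8]]


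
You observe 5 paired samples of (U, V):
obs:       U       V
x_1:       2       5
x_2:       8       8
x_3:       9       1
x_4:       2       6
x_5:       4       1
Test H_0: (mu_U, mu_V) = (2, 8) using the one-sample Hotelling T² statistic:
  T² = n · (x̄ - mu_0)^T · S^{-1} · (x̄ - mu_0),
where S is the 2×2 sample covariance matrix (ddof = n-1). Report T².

Step 1 — sample mean vector:
  mean(U) = (2 + 8 + 9 + 2 + 4) / 5 = 25/5 = 5
  mean(V) = (5 + 8 + 1 + 6 + 1) / 5 = 21/5 = 4.2
  x̄ = (5, 4.2),  deviation x̄ - mu_0 = (5, 4.2) - (2, 8) = (3, -3.8).

Step 2 — sample covariance matrix, S[i,j] = (1/(n-1)) · Σ_k (x_{k,i} - mean_i) · (x_{k,j} - mean_j), divisor n-1 = 4:
  S[U,U] = ((-3)·(-3) + (3)·(3) + (4)·(4) + (-3)·(-3) + (-1)·(-1)) / 4 = 44/4 = 11
  S[U,V] = ((-3)·(0.8) + (3)·(3.8) + (4)·(-3.2) + (-3)·(1.8) + (-1)·(-3.2)) / 4 = -6/4 = -1.5
  S[V,V] = ((0.8)·(0.8) + (3.8)·(3.8) + (-3.2)·(-3.2) + (1.8)·(1.8) + (-3.2)·(-3.2)) / 4 = 38.8/4 = 9.7
  S = [[11, -1.5],
 [-1.5, 9.7]].

Step 3 — invert S. det(S) = 11·9.7 - (-1.5)² = 104.45.
  S^{-1} = (1/det) · [[d, -b], [-b, a]] = [[0.0929, 0.0144],
 [0.0144, 0.1053]].

Step 4 — quadratic form (x̄ - mu_0)^T · S^{-1} · (x̄ - mu_0):
  S^{-1} · (x̄ - mu_0) = (0.224, -0.3571),
  (x̄ - mu_0)^T · [...] = (3)·(0.224) + (-3.8)·(-0.3571) = 2.0291.

Step 5 — scale by n: T² = 5 · 2.0291 = 10.1455.

T² ≈ 10.1455


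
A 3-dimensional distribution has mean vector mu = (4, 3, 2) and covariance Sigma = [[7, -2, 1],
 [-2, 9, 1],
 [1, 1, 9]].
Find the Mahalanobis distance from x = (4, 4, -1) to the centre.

Step 1 — centre the observation: (x - mu) = (0, 1, -3).

Step 2 — invert Sigma (cofactor / det for 3×3, or solve directly):
  Sigma^{-1} = [[0.1566, 0.0372, -0.0215],
 [0.0372, 0.1213, -0.0176],
 [-0.0215, -0.0176, 0.1155]].

Step 3 — form the quadratic (x - mu)^T · Sigma^{-1} · (x - mu):
  Sigma^{-1} · (x - mu) = (0.1018, 0.1742, -0.364).
  (x - mu)^T · [Sigma^{-1} · (x - mu)] = (0)·(0.1018) + (1)·(0.1742) + (-3)·(-0.364) = 1.2661.

Step 4 — take square root: d = √(1.2661) ≈ 1.1252.

d(x, mu) = √(1.2661) ≈ 1.1252


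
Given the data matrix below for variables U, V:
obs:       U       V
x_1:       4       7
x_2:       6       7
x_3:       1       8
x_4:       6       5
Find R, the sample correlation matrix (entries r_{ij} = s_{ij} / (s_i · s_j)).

Step 1 — column means:
  mean(U) = (4 + 6 + 1 + 6) / 4 = 17/4 = 4.25
  mean(V) = (7 + 7 + 8 + 5) / 4 = 27/4 = 6.75

Step 2 — sample variances and covariances s[i,j] = (1/(n-1)) · Σ_k (x_{k,i} - mean_i) · (x_{k,j} - mean_j), with n-1 = 3:
  s[U,U] = ((-0.25)·(-0.25) + (1.75)·(1.75) + (-3.25)·(-3.25) + (1.75)·(1.75)) / 3 = 16.75/3 = 5.5833
  s[U,V] = ((-0.25)·(0.25) + (1.75)·(0.25) + (-3.25)·(1.25) + (1.75)·(-1.75)) / 3 = -6.75/3 = -2.25
  s[V,V] = ((0.25)·(0.25) + (0.25)·(0.25) + (1.25)·(1.25) + (-1.75)·(-1.75)) / 3 = 4.75/3 = 1.5833
  Sample standard deviations s_i = √(s[i,i]):
  s(U) = √(5.5833) = 2.3629
  s(V) = √(1.5833) = 1.2583

Step 3 — r_{ij} = s_{ij} / (s_i · s_j):
  r[U,U] = 1 (diagonal).
  r[U,V] = -2.25 / (2.3629 · 1.2583) = -2.25 / 2.9733 = -0.7567
  r[V,V] = 1 (diagonal).

R is symmetric with unit diagonal. Assembling:

R = [[1, -0.7567],
 [-0.7567, 1]]


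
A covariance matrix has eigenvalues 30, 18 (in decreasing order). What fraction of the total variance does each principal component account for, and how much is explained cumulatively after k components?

Step 1 — total variance = trace(Sigma) = Σ λ_i = 30 + 18 = 48.

Step 2 — fraction explained by component i = λ_i / Σ λ:
  PC1: 30/48 = 0.625
  PC2: 18/48 = 0.375

Step 3 — cumulative fraction after k components = (λ_1 + ... + λ_k) / Σ λ:
  k = 1: 30/48 = 0.625
  k = 2: (30 + 18)/48 = 48/48 = 1

Summary (fraction, with percent):

explained: PC1 0.625 (62.5%), PC2 0.375 (37.5%);  cumulative: 0.625, 1


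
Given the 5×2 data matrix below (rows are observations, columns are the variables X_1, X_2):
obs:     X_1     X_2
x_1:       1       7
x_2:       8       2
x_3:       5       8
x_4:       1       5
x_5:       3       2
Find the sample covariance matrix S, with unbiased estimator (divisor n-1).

Step 1 — column means:
  mean(X_1) = (1 + 8 + 5 + 1 + 3) / 5 = 18/5 = 3.6
  mean(X_2) = (7 + 2 + 8 + 5 + 2) / 5 = 24/5 = 4.8

Step 2 — sample covariance S[i,j] = (1/(n-1)) · Σ_k (x_{k,i} - mean_i) · (x_{k,j} - mean_j), with n-1 = 4.
  S[X_1,X_1] = ((-2.6)·(-2.6) + (4.4)·(4.4) + (1.4)·(1.4) + (-2.6)·(-2.6) + (-0.6)·(-0.6)) / 4 = 35.2/4 = 8.8
  S[X_1,X_2] = ((-2.6)·(2.2) + (4.4)·(-2.8) + (1.4)·(3.2) + (-2.6)·(0.2) + (-0.6)·(-2.8)) / 4 = -12.4/4 = -3.1
  S[X_2,X_2] = ((2.2)·(2.2) + (-2.8)·(-2.8) + (3.2)·(3.2) + (0.2)·(0.2) + (-2.8)·(-2.8)) / 4 = 30.8/4 = 7.7

S is symmetric (S[j,i] = S[i,j]). Assembling:

S = [[8.8, -3.1],
 [-3.1, 7.7]]


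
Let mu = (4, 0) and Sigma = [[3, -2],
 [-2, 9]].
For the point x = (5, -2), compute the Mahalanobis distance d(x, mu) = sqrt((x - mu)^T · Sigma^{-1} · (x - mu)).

Step 1 — centre the observation: (x - mu) = (1, -2).

Step 2 — invert Sigma. det(Sigma) = 3·9 - (-2)² = 23.
  Sigma^{-1} = (1/det) · [[d, -b], [-b, a]] = [[0.3913, 0.087],
 [0.087, 0.1304]].

Step 3 — form the quadratic (x - mu)^T · Sigma^{-1} · (x - mu):
  Sigma^{-1} · (x - mu) = (0.2174, -0.1739).
  (x - mu)^T · [Sigma^{-1} · (x - mu)] = (1)·(0.2174) + (-2)·(-0.1739) = 0.5652.

Step 4 — take square root: d = √(0.5652) ≈ 0.7518.

d(x, mu) = √(0.5652) ≈ 0.7518


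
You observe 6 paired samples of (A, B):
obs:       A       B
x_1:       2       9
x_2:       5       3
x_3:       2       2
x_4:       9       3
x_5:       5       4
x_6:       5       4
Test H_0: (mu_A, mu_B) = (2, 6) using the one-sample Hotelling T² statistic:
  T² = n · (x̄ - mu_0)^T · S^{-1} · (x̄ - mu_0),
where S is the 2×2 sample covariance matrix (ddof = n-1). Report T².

Step 1 — sample mean vector:
  mean(A) = (2 + 5 + 2 + 9 + 5 + 5) / 6 = 28/6 = 4.6667
  mean(B) = (9 + 3 + 2 + 3 + 4 + 4) / 6 = 25/6 = 4.1667
  x̄ = (4.6667, 4.1667),  deviation x̄ - mu_0 = (4.6667, 4.1667) - (2, 6) = (2.6667, -1.8333).

Step 2 — sample covariance matrix, S[i,j] = (1/(n-1)) · Σ_k (x_{k,i} - mean_i) · (x_{k,j} - mean_j), divisor n-1 = 5:
  S[A,A] = ((-2.6667)·(-2.6667) + (0.3333)·(0.3333) + (-2.6667)·(-2.6667) + (4.3333)·(4.3333) + (0.3333)·(0.3333) + (0.3333)·(0.3333)) / 5 = 33.3333/5 = 6.6667
  S[A,B] = ((-2.6667)·(4.8333) + (0.3333)·(-1.1667) + (-2.6667)·(-2.1667) + (4.3333)·(-1.1667) + (0.3333)·(-0.1667) + (0.3333)·(-0.1667)) / 5 = -12.6667/5 = -2.5333
  S[B,B] = ((4.8333)·(4.8333) + (-1.1667)·(-1.1667) + (-2.1667)·(-2.1667) + (-1.1667)·(-1.1667) + (-0.1667)·(-0.1667) + (-0.1667)·(-0.1667)) / 5 = 30.8333/5 = 6.1667
  S = [[6.6667, -2.5333],
 [-2.5333, 6.1667]].

Step 3 — invert S. det(S) = 6.6667·6.1667 - (-2.5333)² = 34.6933.
  S^{-1} = (1/det) · [[d, -b], [-b, a]] = [[0.1777, 0.073],
 [0.073, 0.1922]].

Step 4 — quadratic form (x̄ - mu_0)^T · S^{-1} · (x̄ - mu_0):
  S^{-1} · (x̄ - mu_0) = (0.3401, -0.1576),
  (x̄ - mu_0)^T · [...] = (2.6667)·(0.3401) + (-1.8333)·(-0.1576) = 1.1959.

Step 5 — scale by n: T² = 6 · 1.1959 = 7.1752.

T² ≈ 7.1752


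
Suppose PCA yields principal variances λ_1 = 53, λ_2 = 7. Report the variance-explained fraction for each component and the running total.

Step 1 — total variance = trace(Sigma) = Σ λ_i = 53 + 7 = 60.

Step 2 — fraction explained by component i = λ_i / Σ λ:
  PC1: 53/60 = 0.8833
  PC2: 7/60 = 0.1167

Step 3 — cumulative fraction after k components = (λ_1 + ... + λ_k) / Σ λ:
  k = 1: 53/60 = 0.8833
  k = 2: (53 + 7)/60 = 60/60 = 1

Summary (fraction, with percent):

explained: PC1 0.8833 (88.33%), PC2 0.1167 (11.67%);  cumulative: 0.8833, 1
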